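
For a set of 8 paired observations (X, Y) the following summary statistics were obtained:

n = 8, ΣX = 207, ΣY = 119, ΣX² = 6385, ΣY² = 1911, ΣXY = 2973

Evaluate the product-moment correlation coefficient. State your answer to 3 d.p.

-0.279

r = (nΣXY − ΣXΣY) / √[(nΣX² − (ΣX)²)(nΣY² − (ΣY)²)]
Numerator: 8×2973 − 207×119 = -849
Denominator: √[(51080 − 42849)(15288 − 14161)] = √[8231 × 1127] = 3045.7080
r = -849 / 3045.7080 ≈ -0.279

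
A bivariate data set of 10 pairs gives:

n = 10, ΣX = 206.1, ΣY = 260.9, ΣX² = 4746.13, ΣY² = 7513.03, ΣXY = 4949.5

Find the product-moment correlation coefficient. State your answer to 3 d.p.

r = (nΣXY − ΣXΣY) / √[(nΣX² − (ΣX)²)(nΣY² − (ΣY)²)]
Numerator: 10×4949.5 − 206.1×260.9 = -4276.49
Denominator: √[(47461.3 − 42477.21)(75130.3 − 68068.81)] = √[4984.09 × 7061.49] = 5932.5460
r = -4276.49 / 5932.5460 ≈ -0.721

-0.721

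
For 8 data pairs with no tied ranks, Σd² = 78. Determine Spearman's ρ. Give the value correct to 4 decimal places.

ρ = 1 − 6Σd² / [n(n²−1)] = 1 − 6×78 / (8×63)
  = 1 − 468/504 = 1 − 0.92857 ≈ 0.0714

0.0714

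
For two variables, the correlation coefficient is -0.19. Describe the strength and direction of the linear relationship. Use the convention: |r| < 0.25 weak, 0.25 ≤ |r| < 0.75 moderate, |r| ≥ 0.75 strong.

r = -0.19 < 0 so the relationship is negative.
|r| = 0.19, which falls in the weak range.

weak negative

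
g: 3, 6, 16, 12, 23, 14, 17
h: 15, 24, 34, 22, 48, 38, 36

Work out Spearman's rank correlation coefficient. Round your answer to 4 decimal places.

Rank g: 1, 2, 5, 3, 7, 4, 6
Rank h: 1, 3, 4, 2, 7, 6, 5
d = rank(g) − rank(h): 0, -1, 1, 1, 0, -2, 1; Σd² = 8
ρ = 1 − 6Σd² / [n(n²−1)] = 1 − 6×8 / (7×48) = 1 − 48/336 ≈ 0.8571

0.8571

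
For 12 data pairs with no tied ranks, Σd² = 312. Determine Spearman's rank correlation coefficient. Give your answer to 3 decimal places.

ρ = 1 − 6Σd² / [n(n²−1)] = 1 − 6×312 / (12×143)
  = 1 − 1872/1716 = 1 − 1.0909 ≈ -0.091

-0.091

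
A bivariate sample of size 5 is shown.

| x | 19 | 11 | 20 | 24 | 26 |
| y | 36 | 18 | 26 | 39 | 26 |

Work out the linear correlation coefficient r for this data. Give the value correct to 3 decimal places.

n = 5, Σx = 100, Σy = 145, Σx² = 2134, Σy² = 4493, Σxy = 3014
nΣxy − ΣxΣy = 15070 − 14500 = 570
nΣx² − (Σx)² = 10670 − 10000 = 670; nΣy² − (Σy)² = 22465 − 21025 = 1440
r = 570 / √(670 × 1440) = 570 / 982.2423 ≈ 0.580

0.580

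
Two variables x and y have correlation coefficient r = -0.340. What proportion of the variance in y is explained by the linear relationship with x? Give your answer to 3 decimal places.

r² = (-0.340)² = 0.116

0.116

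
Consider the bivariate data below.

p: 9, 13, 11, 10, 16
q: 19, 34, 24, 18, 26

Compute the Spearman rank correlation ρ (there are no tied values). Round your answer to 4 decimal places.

0.8000

Rank p: 1, 4, 3, 2, 5
Rank q: 2, 5, 3, 1, 4
d = rank(p) − rank(q): -1, -1, 0, 1, 1; Σd² = 4
ρ = 1 − 6Σd² / [n(n²−1)] = 1 − 6×4 / (5×24) = 1 − 24/120 ≈ 0.8000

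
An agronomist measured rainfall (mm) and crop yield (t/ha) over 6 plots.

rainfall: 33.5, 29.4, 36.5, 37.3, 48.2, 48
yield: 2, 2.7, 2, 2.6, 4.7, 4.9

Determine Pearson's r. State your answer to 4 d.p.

n = 6, Σx = 232.9, Σy = 18.9, Σx² = 9337.39, Σy² = 68.15, Σxy = 778.1
nΣxy − ΣxΣy = 4668.6 − 4401.81 = 266.79
nΣx² − (Σx)² = 56024.34 − 54242.41 = 1781.93; nΣy² − (Σy)² = 408.9 − 357.21 = 51.69
r = 266.79 / √(1781.93 × 51.69) = 266.79 / 303.4929 ≈ 0.8791

0.8791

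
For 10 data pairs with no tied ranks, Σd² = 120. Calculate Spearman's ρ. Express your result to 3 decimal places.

0.273

ρ = 1 − 6Σd² / [n(n²−1)] = 1 − 6×120 / (10×99)
  = 1 − 720/990 = 1 − 0.7273 ≈ 0.273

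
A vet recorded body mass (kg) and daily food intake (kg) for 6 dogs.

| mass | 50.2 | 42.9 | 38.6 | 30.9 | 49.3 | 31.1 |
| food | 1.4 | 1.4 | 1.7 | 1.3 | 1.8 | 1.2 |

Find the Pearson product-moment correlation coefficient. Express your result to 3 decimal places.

0.583

n = 6, Σx = 243, Σy = 8.8, Σx² = 10202.92, Σy² = 13.18, Σxy = 362.19
nΣxy − ΣxΣy = 2173.14 − 2138.4 = 34.74
nΣx² − (Σx)² = 61217.52 − 59049 = 2168.52; nΣy² − (Σy)² = 79.08 − 77.44 = 1.64
r = 34.74 / √(2168.52 × 1.64) = 34.74 / 59.6353 ≈ 0.583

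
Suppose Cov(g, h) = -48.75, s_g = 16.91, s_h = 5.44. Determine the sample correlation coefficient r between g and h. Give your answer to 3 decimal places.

-0.530

r = Cov(g,h) / (s_g · s_h) = -48.75 / (16.91 × 5.44)
  = -48.75 / 91.9904 ≈ -0.530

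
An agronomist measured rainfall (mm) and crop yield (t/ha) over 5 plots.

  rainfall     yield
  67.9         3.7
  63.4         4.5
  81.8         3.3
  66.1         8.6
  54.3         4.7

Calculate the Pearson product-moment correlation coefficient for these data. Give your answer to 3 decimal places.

-0.286

n = 5, Σx = 333.5, Σy = 24.8, Σx² = 22638.91, Σy² = 140.88, Σxy = 1630.14
nΣxy − ΣxΣy = 8150.7 − 8270.8 = -120.1
nΣx² − (Σx)² = 113194.55 − 111222.25 = 1972.3; nΣy² − (Σy)² = 704.4 − 615.04 = 89.36
r = -120.1 / √(1972.3 × 89.36) = -120.1 / 419.8151 ≈ -0.286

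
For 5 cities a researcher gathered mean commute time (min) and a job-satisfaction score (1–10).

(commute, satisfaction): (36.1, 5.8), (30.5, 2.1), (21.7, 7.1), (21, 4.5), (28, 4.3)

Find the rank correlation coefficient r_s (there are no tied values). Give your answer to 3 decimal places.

Rank commute: 5, 4, 2, 1, 3
Rank satisfaction: 4, 1, 5, 3, 2
d = rank(commute) − rank(satisfaction): 1, 3, -3, -2, 1; Σd² = 24
ρ = 1 − 6Σd² / [n(n²−1)] = 1 − 6×24 / (5×24) = 1 − 144/120 ≈ -0.200

-0.200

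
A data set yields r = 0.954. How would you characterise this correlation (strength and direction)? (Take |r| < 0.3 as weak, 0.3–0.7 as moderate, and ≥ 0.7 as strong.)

strong positive

r = 0.954 > 0 so the relationship is positive.
|r| = 0.954, which falls in the strong range.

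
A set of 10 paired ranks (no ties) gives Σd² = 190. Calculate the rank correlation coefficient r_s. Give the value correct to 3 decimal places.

ρ = 1 − 6Σd² / [n(n²−1)] = 1 − 6×190 / (10×99)
  = 1 − 1140/990 = 1 − 1.1515 ≈ -0.152

-0.152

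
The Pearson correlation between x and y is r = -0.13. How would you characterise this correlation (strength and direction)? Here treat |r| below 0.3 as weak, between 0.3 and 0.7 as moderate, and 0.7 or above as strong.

weak negative

r = -0.13 < 0 so the relationship is negative.
|r| = 0.13, which falls in the weak range.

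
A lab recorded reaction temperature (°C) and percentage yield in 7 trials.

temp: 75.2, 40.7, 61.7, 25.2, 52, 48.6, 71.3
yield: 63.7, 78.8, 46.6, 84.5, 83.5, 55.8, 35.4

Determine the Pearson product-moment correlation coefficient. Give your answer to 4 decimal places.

-0.7019

n = 7, Σx = 374.7, Σy = 448.3, Σx² = 21903.11, Σy² = 30917.99, Σxy = 22579.92
nΣxy − ΣxΣy = 158059.44 − 167978.01 = -9918.57
nΣx² − (Σx)² = 153321.77 − 140400.09 = 12921.68; nΣy² − (Σy)² = 216425.93 − 200972.89 = 15453.04
r = -9918.57 / √(12921.68 × 15453.04) = -9918.57 / 14130.7904 ≈ -0.7019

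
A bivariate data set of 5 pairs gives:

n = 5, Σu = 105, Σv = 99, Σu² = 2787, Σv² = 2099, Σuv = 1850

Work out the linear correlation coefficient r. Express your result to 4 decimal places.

-0.8057

r = (nΣuv − ΣuΣv) / √[(nΣu² − (Σu)²)(nΣv² − (Σv)²)]
Numerator: 5×1850 − 105×99 = -1145
Denominator: √[(13935 − 11025)(10495 − 9801)] = √[2910 × 694] = 1421.1052
r = -1145 / 1421.1052 ≈ -0.8057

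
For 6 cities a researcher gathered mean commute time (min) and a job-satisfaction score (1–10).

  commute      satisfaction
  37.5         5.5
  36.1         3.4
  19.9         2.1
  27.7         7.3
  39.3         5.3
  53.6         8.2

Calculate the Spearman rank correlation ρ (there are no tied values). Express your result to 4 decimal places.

Rank commute: 4, 3, 1, 2, 5, 6
Rank satisfaction: 4, 2, 1, 5, 3, 6
d = rank(commute) − rank(satisfaction): 0, 1, 0, -3, 2, 0; Σd² = 14
ρ = 1 − 6Σd² / [n(n²−1)] = 1 − 6×14 / (6×35) = 1 − 84/210 ≈ 0.6000

0.6000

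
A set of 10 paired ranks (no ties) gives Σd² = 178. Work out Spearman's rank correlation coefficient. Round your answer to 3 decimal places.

-0.079

ρ = 1 − 6Σd² / [n(n²−1)] = 1 − 6×178 / (10×99)
  = 1 − 1068/990 = 1 − 1.0788 ≈ -0.079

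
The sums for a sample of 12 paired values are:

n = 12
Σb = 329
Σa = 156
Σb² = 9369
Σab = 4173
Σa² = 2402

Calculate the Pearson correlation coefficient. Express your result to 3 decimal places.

-0.288

r = (nΣab − ΣaΣb) / √[(nΣa² − (Σa)²)(nΣb² − (Σb)²)]
Numerator: 12×4173 − 156×329 = -1248
Denominator: √[(28824 − 24336)(112428 − 108241)] = √[4488 × 4187] = 4334.8882
r = -1248 / 4334.8882 ≈ -0.288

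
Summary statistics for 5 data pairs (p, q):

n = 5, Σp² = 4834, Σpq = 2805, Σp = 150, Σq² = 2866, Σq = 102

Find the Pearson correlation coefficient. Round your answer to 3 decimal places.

-0.498

r = (nΣpq − ΣpΣq) / √[(nΣp² − (Σp)²)(nΣq² − (Σq)²)]
Numerator: 5×2805 − 150×102 = -1275
Denominator: √[(24170 − 22500)(14330 − 10404)] = √[1670 × 3926] = 2560.5507
r = -1275 / 2560.5507 ≈ -0.498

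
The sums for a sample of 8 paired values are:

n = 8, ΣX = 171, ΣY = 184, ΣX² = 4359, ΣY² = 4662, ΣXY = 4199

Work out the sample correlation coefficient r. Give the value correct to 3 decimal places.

r = (nΣXY − ΣXΣY) / √[(nΣX² − (ΣX)²)(nΣY² − (ΣY)²)]
Numerator: 8×4199 − 171×184 = 2128
Denominator: √[(34872 − 29241)(37296 − 33856)] = √[5631 × 3440] = 4401.2089
r = 2128 / 4401.2089 ≈ 0.484

0.484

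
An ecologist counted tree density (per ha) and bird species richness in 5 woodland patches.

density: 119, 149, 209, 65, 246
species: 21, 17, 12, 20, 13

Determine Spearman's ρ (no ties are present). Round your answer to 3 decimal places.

Rank density: 2, 3, 4, 1, 5
Rank species: 5, 3, 1, 4, 2
d = rank(density) − rank(species): -3, 0, 3, -3, 3; Σd² = 36
ρ = 1 − 6Σd² / [n(n²−1)] = 1 − 6×36 / (5×24) = 1 − 216/120 ≈ -0.800

-0.800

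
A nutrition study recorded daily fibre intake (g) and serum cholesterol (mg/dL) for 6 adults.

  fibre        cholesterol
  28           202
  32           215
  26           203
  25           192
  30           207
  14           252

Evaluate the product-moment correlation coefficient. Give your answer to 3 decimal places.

n = 6, Σx = 155, Σy = 1271, Σx² = 4205, Σy² = 271455, Σxy = 32352
nΣxy − ΣxΣy = 194112 − 197005 = -2893
nΣx² − (Σx)² = 25230 − 24025 = 1205; nΣy² − (Σy)² = 1628730 − 1615441 = 13289
r = -2893 / √(1205 × 13289) = -2893 / 4001.6553 ≈ -0.723

-0.723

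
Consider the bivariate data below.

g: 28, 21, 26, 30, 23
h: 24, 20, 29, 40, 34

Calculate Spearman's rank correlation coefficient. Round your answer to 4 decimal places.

0.6000

Rank g: 4, 1, 3, 5, 2
Rank h: 2, 1, 3, 5, 4
d = rank(g) − rank(h): 2, 0, 0, 0, -2; Σd² = 8
ρ = 1 − 6Σd² / [n(n²−1)] = 1 − 6×8 / (5×24) = 1 − 48/120 ≈ 0.6000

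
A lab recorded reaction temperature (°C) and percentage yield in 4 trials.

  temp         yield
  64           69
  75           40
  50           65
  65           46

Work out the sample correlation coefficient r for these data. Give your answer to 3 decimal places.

n = 4, Σx = 254, Σy = 220, Σx² = 16446, Σy² = 12702, Σxy = 13656
nΣxy − ΣxΣy = 54624 − 55880 = -1256
nΣx² − (Σx)² = 65784 − 64516 = 1268; nΣy² − (Σy)² = 50808 − 48400 = 2408
r = -1256 / √(1268 × 2408) = -1256 / 1747.3820 ≈ -0.719

-0.719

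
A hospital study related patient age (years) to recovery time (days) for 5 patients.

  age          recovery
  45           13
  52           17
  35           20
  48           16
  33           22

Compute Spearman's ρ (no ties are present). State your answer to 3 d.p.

Rank age: 3, 5, 2, 4, 1
Rank recovery: 1, 3, 4, 2, 5
d = rank(age) − rank(recovery): 2, 2, -2, 2, -4; Σd² = 32
ρ = 1 − 6Σd² / [n(n²−1)] = 1 − 6×32 / (5×24) = 1 − 192/120 ≈ -0.600

-0.600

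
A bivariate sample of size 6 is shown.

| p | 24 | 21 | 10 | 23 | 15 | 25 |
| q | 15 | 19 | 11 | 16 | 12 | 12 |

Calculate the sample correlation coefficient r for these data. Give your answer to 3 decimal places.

n = 6, Σp = 118, Σq = 85, Σp² = 2496, Σq² = 1251, Σpq = 1717
nΣpq − ΣpΣq = 10302 − 10030 = 272
nΣp² − (Σp)² = 14976 − 13924 = 1052; nΣq² − (Σq)² = 7506 − 7225 = 281
r = 272 / √(1052 × 281) = 272 / 543.7021 ≈ 0.500

0.500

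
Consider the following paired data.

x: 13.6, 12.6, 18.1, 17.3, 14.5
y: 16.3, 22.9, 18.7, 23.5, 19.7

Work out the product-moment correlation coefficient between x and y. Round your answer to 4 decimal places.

0.0754

n = 5, Σx = 76.1, Σy = 101.1, Σx² = 1180.87, Σy² = 2080.13, Σxy = 1540.89
nΣxy − ΣxΣy = 7704.45 − 7693.71 = 10.74
nΣx² − (Σx)² = 5904.35 − 5791.21 = 113.14; nΣy² − (Σy)² = 10400.65 − 10221.21 = 179.44
r = 10.74 / √(113.14 × 179.44) = 10.74 / 142.4845 ≈ 0.0754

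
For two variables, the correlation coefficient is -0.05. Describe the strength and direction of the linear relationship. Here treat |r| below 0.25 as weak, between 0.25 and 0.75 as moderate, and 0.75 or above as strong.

r = -0.05 < 0 so the relationship is negative.
|r| = 0.05, which falls in the weak range.

weak negative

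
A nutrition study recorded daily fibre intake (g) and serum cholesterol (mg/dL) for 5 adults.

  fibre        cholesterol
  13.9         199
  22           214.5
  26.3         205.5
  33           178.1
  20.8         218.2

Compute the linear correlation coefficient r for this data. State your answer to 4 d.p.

-0.5569

n = 5, Σx = 116, Σy = 1015.3, Σx² = 2890.54, Σy² = 207172.35, Σxy = 23305.61
nΣxy − ΣxΣy = 116528.05 − 117774.8 = -1246.75
nΣx² − (Σx)² = 14452.7 − 13456 = 996.7; nΣy² − (Σy)² = 1035861.75 − 1030834.09 = 5027.66
r = -1246.75 / √(996.7 × 5027.66) = -1246.75 / 2238.5417 ≈ -0.5569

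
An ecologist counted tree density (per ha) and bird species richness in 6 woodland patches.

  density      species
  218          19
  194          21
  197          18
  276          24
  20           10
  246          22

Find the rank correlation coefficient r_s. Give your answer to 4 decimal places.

0.8286

Rank density: 4, 2, 3, 6, 1, 5
Rank species: 3, 4, 2, 6, 1, 5
d = rank(density) − rank(species): 1, -2, 1, 0, 0, 0; Σd² = 6
ρ = 1 − 6Σd² / [n(n²−1)] = 1 − 6×6 / (6×35) = 1 − 36/210 ≈ 0.8286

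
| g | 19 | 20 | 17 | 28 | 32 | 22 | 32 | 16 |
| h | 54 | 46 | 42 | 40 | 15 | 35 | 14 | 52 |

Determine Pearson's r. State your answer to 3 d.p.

n = 8, Σg = 186, Σh = 298, Σg² = 4622, Σh² = 12746, Σgh = 6310
nΣgh − ΣgΣh = 50480 − 55428 = -4948
nΣg² − (Σg)² = 36976 − 34596 = 2380; nΣh² − (Σh)² = 101968 − 88804 = 13164
r = -4948 / √(2380 × 13164) = -4948 / 5597.3494 ≈ -0.884

-0.884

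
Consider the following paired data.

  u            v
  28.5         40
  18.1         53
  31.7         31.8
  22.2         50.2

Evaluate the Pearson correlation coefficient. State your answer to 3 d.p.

n = 4, Σu = 100.5, Σv = 175, Σu² = 2637.59, Σv² = 7940.28, Σuv = 4221.8
nΣuv − ΣuΣv = 16887.2 − 17587.5 = -700.3
nΣu² − (Σu)² = 10550.36 − 10100.25 = 450.11; nΣv² − (Σv)² = 31761.12 − 30625 = 1136.12
r = -700.3 / √(450.11 × 1136.12) = -700.3 / 715.1077 ≈ -0.979

-0.979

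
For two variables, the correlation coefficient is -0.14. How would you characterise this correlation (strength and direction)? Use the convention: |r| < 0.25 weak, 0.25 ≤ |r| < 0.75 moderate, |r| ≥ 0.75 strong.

r = -0.14 < 0 so the relationship is negative.
|r| = 0.14, which falls in the weak range.

weak negative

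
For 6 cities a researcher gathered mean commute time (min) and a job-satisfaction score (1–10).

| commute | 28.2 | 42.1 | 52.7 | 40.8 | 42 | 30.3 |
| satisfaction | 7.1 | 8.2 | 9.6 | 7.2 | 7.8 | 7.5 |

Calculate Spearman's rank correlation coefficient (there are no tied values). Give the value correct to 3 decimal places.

0.943

Rank commute: 1, 5, 6, 3, 4, 2
Rank satisfaction: 1, 5, 6, 2, 4, 3
d = rank(commute) − rank(satisfaction): 0, 0, 0, 1, 0, -1; Σd² = 2
ρ = 1 − 6Σd² / [n(n²−1)] = 1 − 6×2 / (6×35) = 1 − 12/210 ≈ 0.943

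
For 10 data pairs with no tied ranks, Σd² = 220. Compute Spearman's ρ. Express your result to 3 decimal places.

ρ = 1 − 6Σd² / [n(n²−1)] = 1 − 6×220 / (10×99)
  = 1 − 1320/990 = 1 − 1.3333 ≈ -0.333

-0.333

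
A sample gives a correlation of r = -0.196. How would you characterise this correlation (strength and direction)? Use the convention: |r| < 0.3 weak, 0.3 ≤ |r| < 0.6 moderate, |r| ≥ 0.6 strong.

weak negative

r = -0.196 < 0 so the relationship is negative.
|r| = 0.196, which falls in the weak range.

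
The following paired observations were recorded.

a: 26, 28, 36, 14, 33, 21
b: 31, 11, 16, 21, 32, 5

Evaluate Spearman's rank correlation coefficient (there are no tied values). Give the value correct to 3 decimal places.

Rank a: 3, 4, 6, 1, 5, 2
Rank b: 5, 2, 3, 4, 6, 1
d = rank(a) − rank(b): -2, 2, 3, -3, -1, 1; Σd² = 28
ρ = 1 − 6Σd² / [n(n²−1)] = 1 − 6×28 / (6×35) = 1 − 168/210 ≈ 0.200

0.200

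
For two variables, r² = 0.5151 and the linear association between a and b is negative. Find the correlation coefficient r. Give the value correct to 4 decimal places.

-0.7177

|r| = √0.5151 = 0.7177
The association is negative, so r = −0.7177.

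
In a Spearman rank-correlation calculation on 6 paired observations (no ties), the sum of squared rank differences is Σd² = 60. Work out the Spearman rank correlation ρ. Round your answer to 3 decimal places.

ρ = 1 − 6Σd² / [n(n²−1)] = 1 − 6×60 / (6×35)
  = 1 − 360/210 = 1 − 1.7143 ≈ -0.714

-0.714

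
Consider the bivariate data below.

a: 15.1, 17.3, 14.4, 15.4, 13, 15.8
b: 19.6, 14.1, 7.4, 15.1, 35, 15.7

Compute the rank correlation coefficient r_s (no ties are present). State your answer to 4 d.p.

-0.3714

Rank a: 3, 6, 2, 4, 1, 5
Rank b: 5, 2, 1, 3, 6, 4
d = rank(a) − rank(b): -2, 4, 1, 1, -5, 1; Σd² = 48
ρ = 1 − 6Σd² / [n(n²−1)] = 1 − 6×48 / (6×35) = 1 − 288/210 ≈ -0.3714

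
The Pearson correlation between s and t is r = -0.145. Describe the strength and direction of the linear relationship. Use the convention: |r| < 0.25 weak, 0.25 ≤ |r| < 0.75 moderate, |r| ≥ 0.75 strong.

r = -0.145 < 0 so the relationship is negative.
|r| = 0.145, which falls in the weak range.

weak negative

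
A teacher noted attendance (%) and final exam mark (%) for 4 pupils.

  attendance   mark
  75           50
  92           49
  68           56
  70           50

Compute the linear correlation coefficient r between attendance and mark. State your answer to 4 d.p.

-0.6230

n = 4, Σx = 305, Σy = 205, Σx² = 23613, Σy² = 10537, Σxy = 15566
nΣxy − ΣxΣy = 62264 − 62525 = -261
nΣx² − (Σx)² = 94452 − 93025 = 1427; nΣy² − (Σy)² = 42148 − 42025 = 123
r = -261 / √(1427 × 123) = -261 / 418.9523 ≈ -0.6230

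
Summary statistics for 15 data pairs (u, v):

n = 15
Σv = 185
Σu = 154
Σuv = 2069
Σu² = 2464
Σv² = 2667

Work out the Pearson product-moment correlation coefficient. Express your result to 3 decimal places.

r = (nΣuv − ΣuΣv) / √[(nΣu² − (Σu)²)(nΣv² − (Σv)²)]
Numerator: 15×2069 − 154×185 = 2545
Denominator: √[(36960 − 23716)(40005 − 34225)] = √[13244 × 5780] = 8749.3040
r = 2545 / 8749.3040 ≈ 0.291

0.291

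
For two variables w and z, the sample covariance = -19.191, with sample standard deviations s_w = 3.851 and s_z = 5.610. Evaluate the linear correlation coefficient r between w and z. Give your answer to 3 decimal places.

-0.888

r = Cov(w,z) / (s_w · s_z) = -19.191 / (3.851 × 5.610)
  = -19.191 / 21.6041 ≈ -0.888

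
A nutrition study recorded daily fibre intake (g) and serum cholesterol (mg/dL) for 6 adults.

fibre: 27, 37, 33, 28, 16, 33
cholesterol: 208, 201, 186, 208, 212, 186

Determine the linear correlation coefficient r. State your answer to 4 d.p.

n = 6, Σx = 174, Σy = 1201, Σx² = 5316, Σy² = 241065, Σxy = 34545
nΣxy − ΣxΣy = 207270 − 208974 = -1704
nΣx² − (Σx)² = 31896 − 30276 = 1620; nΣy² − (Σy)² = 1446390 − 1442401 = 3989
r = -1704 / √(1620 × 3989) = -1704 / 2542.0818 ≈ -0.6703

-0.6703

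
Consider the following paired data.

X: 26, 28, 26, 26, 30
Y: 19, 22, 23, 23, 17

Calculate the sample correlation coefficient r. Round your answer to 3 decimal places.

n = 5, ΣX = 136, ΣY = 104, ΣX² = 3712, ΣY² = 2192, ΣXY = 2816
nΣXY − ΣXΣY = 14080 − 14144 = -64
nΣX² − (ΣX)² = 18560 − 18496 = 64; nΣY² − (ΣY)² = 10960 − 10816 = 144
r = -64 / √(64 × 144) = -64 / 96.0000 ≈ -0.667

-0.667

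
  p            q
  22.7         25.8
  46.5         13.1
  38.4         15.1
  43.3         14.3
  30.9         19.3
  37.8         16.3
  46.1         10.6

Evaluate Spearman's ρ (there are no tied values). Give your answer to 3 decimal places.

Rank p: 1, 7, 4, 5, 2, 3, 6
Rank q: 7, 2, 4, 3, 6, 5, 1
d = rank(p) − rank(q): -6, 5, 0, 2, -4, -2, 5; Σd² = 110
ρ = 1 − 6Σd² / [n(n²−1)] = 1 − 6×110 / (7×48) = 1 − 660/336 ≈ -0.964

-0.964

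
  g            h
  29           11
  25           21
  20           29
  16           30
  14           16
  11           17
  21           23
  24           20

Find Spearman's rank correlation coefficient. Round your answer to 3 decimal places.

-0.143

Rank g: 8, 7, 4, 3, 2, 1, 5, 6
Rank h: 1, 5, 7, 8, 2, 3, 6, 4
d = rank(g) − rank(h): 7, 2, -3, -5, 0, -2, -1, 2; Σd² = 96
ρ = 1 − 6Σd² / [n(n²−1)] = 1 − 6×96 / (8×63) = 1 − 576/504 ≈ -0.143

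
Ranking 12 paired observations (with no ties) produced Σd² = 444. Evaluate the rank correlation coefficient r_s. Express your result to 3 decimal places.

ρ = 1 − 6Σd² / [n(n²−1)] = 1 − 6×444 / (12×143)
  = 1 − 2664/1716 = 1 − 1.5524 ≈ -0.552

-0.552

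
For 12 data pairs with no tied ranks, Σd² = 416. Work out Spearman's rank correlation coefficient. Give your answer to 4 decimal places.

ρ = 1 − 6Σd² / [n(n²−1)] = 1 − 6×416 / (12×143)
  = 1 − 2496/1716 = 1 − 1.45455 ≈ -0.4545

-0.4545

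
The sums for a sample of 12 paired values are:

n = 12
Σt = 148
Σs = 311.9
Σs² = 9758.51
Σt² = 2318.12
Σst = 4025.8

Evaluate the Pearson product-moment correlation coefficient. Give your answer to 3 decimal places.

r = (nΣst − ΣsΣt) / √[(nΣs² − (Σs)²)(nΣt² − (Σt)²)]
Numerator: 12×4025.8 − 311.9×148 = 2148.4
Denominator: √[(117102.12 − 97281.61)(27817.44 − 21904)] = √[19820.51 × 5913.44] = 10826.2365
r = 2148.4 / 10826.2365 ≈ 0.198

0.198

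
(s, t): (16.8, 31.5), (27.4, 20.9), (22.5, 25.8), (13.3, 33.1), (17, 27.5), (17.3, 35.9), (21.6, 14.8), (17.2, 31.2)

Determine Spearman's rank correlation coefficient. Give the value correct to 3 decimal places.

-0.667

Rank s: 2, 8, 7, 1, 3, 5, 6, 4
Rank t: 6, 2, 3, 7, 4, 8, 1, 5
d = rank(s) − rank(t): -4, 6, 4, -6, -1, -3, 5, -1; Σd² = 140
ρ = 1 − 6Σd² / [n(n²−1)] = 1 − 6×140 / (8×63) = 1 − 840/504 ≈ -0.667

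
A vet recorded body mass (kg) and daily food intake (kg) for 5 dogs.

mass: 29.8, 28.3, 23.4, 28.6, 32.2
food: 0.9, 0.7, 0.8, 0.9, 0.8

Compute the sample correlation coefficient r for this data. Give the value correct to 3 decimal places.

0.152

n = 5, Σx = 142.3, Σy = 4.1, Σx² = 4091.29, Σy² = 3.39, Σxy = 116.85
nΣxy − ΣxΣy = 584.25 − 583.43 = 0.82
nΣx² − (Σx)² = 20456.45 − 20249.29 = 207.16; nΣy² − (Σy)² = 16.95 − 16.81 = 0.14
r = 0.82 / √(207.16 × 0.14) = 0.82 / 5.3854 ≈ 0.152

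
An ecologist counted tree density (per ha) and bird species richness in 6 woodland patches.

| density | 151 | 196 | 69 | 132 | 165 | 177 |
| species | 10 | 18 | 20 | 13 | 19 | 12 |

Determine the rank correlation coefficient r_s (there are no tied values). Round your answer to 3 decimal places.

-0.257

Rank density: 3, 6, 1, 2, 4, 5
Rank species: 1, 4, 6, 3, 5, 2
d = rank(density) − rank(species): 2, 2, -5, -1, -1, 3; Σd² = 44
ρ = 1 − 6Σd² / [n(n²−1)] = 1 − 6×44 / (6×35) = 1 − 264/210 ≈ -0.257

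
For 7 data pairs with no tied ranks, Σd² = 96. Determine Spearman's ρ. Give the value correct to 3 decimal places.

ρ = 1 − 6Σd² / [n(n²−1)] = 1 − 6×96 / (7×48)
  = 1 − 576/336 = 1 − 1.7143 ≈ -0.714

-0.714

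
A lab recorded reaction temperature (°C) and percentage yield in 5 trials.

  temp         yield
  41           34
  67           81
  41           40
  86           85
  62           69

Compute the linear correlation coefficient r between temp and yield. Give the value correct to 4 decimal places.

n = 5, Σx = 297, Σy = 309, Σx² = 19091, Σy² = 21303, Σxy = 20049
nΣxy − ΣxΣy = 100245 − 91773 = 8472
nΣx² − (Σx)² = 95455 − 88209 = 7246; nΣy² − (Σy)² = 106515 − 95481 = 11034
r = 8472 / √(7246 × 11034) = 8472 / 8941.6086 ≈ 0.9475

0.9475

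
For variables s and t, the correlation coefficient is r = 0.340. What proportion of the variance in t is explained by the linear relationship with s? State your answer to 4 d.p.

0.1156

r² = (0.340)² = 0.1156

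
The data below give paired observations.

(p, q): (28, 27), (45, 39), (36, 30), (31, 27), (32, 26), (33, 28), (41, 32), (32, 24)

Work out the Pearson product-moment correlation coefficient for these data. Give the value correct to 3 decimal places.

n = 8, Σp = 278, Σq = 233, Σp² = 9884, Σq² = 6939, Σpq = 8264
nΣpq − ΣpΣq = 66112 − 64774 = 1338
nΣp² − (Σp)² = 79072 − 77284 = 1788; nΣq² − (Σq)² = 55512 − 54289 = 1223
r = 1338 / √(1788 × 1223) = 1338 / 1478.7576 ≈ 0.905

0.905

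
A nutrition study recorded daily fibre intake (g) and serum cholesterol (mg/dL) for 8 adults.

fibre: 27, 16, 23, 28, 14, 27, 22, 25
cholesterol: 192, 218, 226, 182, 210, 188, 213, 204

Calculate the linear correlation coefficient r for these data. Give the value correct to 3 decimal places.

-0.675

n = 8, Σx = 182, Σy = 1633, Σx² = 4332, Σy² = 335017, Σxy = 36768
nΣxy − ΣxΣy = 294144 − 297206 = -3062
nΣx² − (Σx)² = 34656 − 33124 = 1532; nΣy² − (Σy)² = 2680136 − 2666689 = 13447
r = -3062 / √(1532 × 13447) = -3062 / 4538.8109 ≈ -0.675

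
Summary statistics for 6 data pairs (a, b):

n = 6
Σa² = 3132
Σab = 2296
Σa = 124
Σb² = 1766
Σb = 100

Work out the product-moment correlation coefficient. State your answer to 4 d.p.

r = (nΣab − ΣaΣb) / √[(nΣa² − (Σa)²)(nΣb² − (Σb)²)]
Numerator: 6×2296 − 124×100 = 1376
Denominator: √[(18792 − 15376)(10596 − 10000)] = √[3416 × 596] = 1426.8623
r = 1376 / 1426.8623 ≈ 0.9644

0.9644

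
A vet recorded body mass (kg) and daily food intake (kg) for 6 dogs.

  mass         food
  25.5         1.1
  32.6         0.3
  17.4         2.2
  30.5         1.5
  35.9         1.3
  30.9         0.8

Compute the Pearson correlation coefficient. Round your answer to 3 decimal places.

-0.670

n = 6, Σx = 172.8, Σy = 7.2, Σx² = 5189.64, Σy² = 10.72, Σxy = 193.25
nΣxy − ΣxΣy = 1159.5 − 1244.16 = -84.66
nΣx² − (Σx)² = 31137.84 − 29859.84 = 1278; nΣy² − (Σy)² = 64.32 − 51.84 = 12.48
r = -84.66 / √(1278 × 12.48) = -84.66 / 126.2911 ≈ -0.670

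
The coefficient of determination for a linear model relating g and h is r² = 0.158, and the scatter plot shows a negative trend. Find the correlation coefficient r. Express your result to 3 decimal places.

-0.397

|r| = √0.158 = 0.397
The association is negative, so r = −0.397.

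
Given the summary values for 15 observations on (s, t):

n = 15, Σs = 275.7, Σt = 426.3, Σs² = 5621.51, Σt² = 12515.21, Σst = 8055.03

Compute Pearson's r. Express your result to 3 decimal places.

r = (nΣst − ΣsΣt) / √[(nΣs² − (Σs)²)(nΣt² − (Σt)²)]
Numerator: 15×8055.03 − 275.7×426.3 = 3294.54
Denominator: √[(84322.65 − 76010.49)(187728.15 − 181731.69)] = √[8312.16 × 5996.46] = 7059.9954
r = 3294.54 / 7059.9954 ≈ 0.467

0.467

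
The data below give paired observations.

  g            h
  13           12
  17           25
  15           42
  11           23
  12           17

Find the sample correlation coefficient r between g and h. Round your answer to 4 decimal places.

0.4521

n = 5, Σg = 68, Σh = 119, Σg² = 948, Σh² = 3351, Σgh = 1668
nΣgh − ΣgΣh = 8340 − 8092 = 248
nΣg² − (Σg)² = 4740 − 4624 = 116; nΣh² − (Σh)² = 16755 − 14161 = 2594
r = 248 / √(116 × 2594) = 248 / 548.5472 ≈ 0.4521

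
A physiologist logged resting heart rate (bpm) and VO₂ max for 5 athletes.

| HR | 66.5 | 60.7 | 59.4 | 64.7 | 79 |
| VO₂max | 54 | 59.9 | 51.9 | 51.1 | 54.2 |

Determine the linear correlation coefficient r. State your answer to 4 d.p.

-0.1035

n = 5, Σx = 330.3, Σy = 271.1, Σx² = 22062.19, Σy² = 14746.47, Σxy = 17897.76
nΣxy − ΣxΣy = 89488.8 − 89544.33 = -55.53
nΣx² − (Σx)² = 110310.95 − 109098.09 = 1212.86; nΣy² − (Σy)² = 73732.35 − 73495.21 = 237.14
r = -55.53 / √(1212.86 × 237.14) = -55.53 / 536.2999 ≈ -0.1035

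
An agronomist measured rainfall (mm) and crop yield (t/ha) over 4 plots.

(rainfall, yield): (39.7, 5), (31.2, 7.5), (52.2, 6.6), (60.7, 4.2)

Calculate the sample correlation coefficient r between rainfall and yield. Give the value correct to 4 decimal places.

-0.6582

n = 4, Σx = 183.8, Σy = 23.3, Σx² = 8958.86, Σy² = 142.45, Σxy = 1031.96
nΣxy − ΣxΣy = 4127.84 − 4282.54 = -154.7
nΣx² − (Σx)² = 35835.44 − 33782.44 = 2053; nΣy² − (Σy)² = 569.8 − 542.89 = 26.91
r = -154.7 / √(2053 × 26.91) = -154.7 / 235.0452 ≈ -0.6582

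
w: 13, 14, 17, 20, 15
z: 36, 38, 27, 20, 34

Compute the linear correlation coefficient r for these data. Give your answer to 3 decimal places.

-0.972

n = 5, Σw = 79, Σz = 155, Σw² = 1279, Σz² = 5025, Σwz = 2369
nΣwz − ΣwΣz = 11845 − 12245 = -400
nΣw² − (Σw)² = 6395 − 6241 = 154; nΣz² − (Σz)² = 25125 − 24025 = 1100
r = -400 / √(154 × 1100) = -400 / 411.5823 ≈ -0.972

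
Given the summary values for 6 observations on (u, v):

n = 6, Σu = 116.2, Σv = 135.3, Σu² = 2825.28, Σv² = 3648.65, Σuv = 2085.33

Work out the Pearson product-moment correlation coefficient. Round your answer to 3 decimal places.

-0.913

r = (nΣuv − ΣuΣv) / √[(nΣu² − (Σu)²)(nΣv² − (Σv)²)]
Numerator: 6×2085.33 − 116.2×135.3 = -3209.88
Denominator: √[(16951.68 − 13502.44)(21891.9 − 18306.09)] = √[3449.24 × 3585.81] = 3516.8621
r = -3209.88 / 3516.8621 ≈ -0.913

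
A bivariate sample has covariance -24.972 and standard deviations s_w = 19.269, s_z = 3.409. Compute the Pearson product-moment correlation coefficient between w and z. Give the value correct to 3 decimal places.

-0.380

r = Cov(w,z) / (s_w · s_z) = -24.972 / (19.269 × 3.409)
  = -24.972 / 65.6880 ≈ -0.380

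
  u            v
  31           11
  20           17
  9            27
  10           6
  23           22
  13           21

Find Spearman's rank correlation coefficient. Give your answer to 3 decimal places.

Rank u: 6, 4, 1, 2, 5, 3
Rank v: 2, 3, 6, 1, 5, 4
d = rank(u) − rank(v): 4, 1, -5, 1, 0, -1; Σd² = 44
ρ = 1 − 6Σd² / [n(n²−1)] = 1 − 6×44 / (6×35) = 1 − 264/210 ≈ -0.257

-0.257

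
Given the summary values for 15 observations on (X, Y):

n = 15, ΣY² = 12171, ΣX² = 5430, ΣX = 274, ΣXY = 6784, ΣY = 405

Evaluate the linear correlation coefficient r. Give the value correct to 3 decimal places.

r = (nΣXY − ΣXΣY) / √[(nΣX² − (ΣX)²)(nΣY² − (ΣY)²)]
Numerator: 15×6784 − 274×405 = -9210
Denominator: √[(81450 − 75076)(182565 − 164025)] = √[6374 × 18540] = 10870.7847
r = -9210 / 10870.7847 ≈ -0.847

-0.847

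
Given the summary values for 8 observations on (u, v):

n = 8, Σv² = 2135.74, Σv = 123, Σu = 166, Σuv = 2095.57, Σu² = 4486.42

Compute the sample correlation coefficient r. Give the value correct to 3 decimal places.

r = (nΣuv − ΣuΣv) / √[(nΣu² − (Σu)²)(nΣv² − (Σv)²)]
Numerator: 8×2095.57 − 166×123 = -3653.44
Denominator: √[(35891.36 − 27556)(17085.92 − 15129)] = √[8335.36 × 1956.92] = 4038.7662
r = -3653.44 / 4038.7662 ≈ -0.905

-0.905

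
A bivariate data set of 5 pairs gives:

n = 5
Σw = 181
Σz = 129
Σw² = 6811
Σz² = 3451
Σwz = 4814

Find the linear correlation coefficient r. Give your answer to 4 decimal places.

r = (nΣwz − ΣwΣz) / √[(nΣw² − (Σw)²)(nΣz² − (Σz)²)]
Numerator: 5×4814 − 181×129 = 721
Denominator: √[(34055 − 32761)(17255 − 16641)] = √[1294 × 614] = 891.3563
r = 721 / 891.3563 ≈ 0.8089

0.8089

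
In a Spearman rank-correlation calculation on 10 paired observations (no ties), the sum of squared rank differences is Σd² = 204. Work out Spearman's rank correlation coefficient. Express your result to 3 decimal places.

ρ = 1 − 6Σd² / [n(n²−1)] = 1 − 6×204 / (10×99)
  = 1 − 1224/990 = 1 − 1.2364 ≈ -0.236

-0.236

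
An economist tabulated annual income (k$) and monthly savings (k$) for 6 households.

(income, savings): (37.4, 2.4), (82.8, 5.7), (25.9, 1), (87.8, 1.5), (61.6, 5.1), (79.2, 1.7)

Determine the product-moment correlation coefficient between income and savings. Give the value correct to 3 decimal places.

0.318

n = 6, Σx = 374.7, Σy = 17.4, Σx² = 26701.45, Σy² = 70.4, Σxy = 1168.12
nΣxy − ΣxΣy = 7008.72 − 6519.78 = 488.94
nΣx² − (Σx)² = 160208.7 − 140400.09 = 19808.61; nΣy² − (Σy)² = 422.4 − 302.76 = 119.64
r = 488.94 / √(19808.61 × 119.64) = 488.94 / 1539.4486 ≈ 0.318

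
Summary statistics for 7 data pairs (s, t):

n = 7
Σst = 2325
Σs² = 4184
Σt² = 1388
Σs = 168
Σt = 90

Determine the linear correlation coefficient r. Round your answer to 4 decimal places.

r = (nΣst − ΣsΣt) / √[(nΣs² − (Σs)²)(nΣt² − (Σt)²)]
Numerator: 7×2325 − 168×90 = 1155
Denominator: √[(29288 − 28224)(9716 − 8100)] = √[1064 × 1616] = 1311.2681
r = 1155 / 1311.2681 ≈ 0.8808

0.8808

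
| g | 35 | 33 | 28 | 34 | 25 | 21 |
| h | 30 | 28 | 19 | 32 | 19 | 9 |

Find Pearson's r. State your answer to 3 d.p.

0.975

n = 6, Σg = 176, Σh = 137, Σg² = 5320, Σh² = 3511, Σgh = 4258
nΣgh − ΣgΣh = 25548 − 24112 = 1436
nΣg² − (Σg)² = 31920 − 30976 = 944; nΣh² − (Σh)² = 21066 − 18769 = 2297
r = 1436 / √(944 × 2297) = 1436 / 1472.5379 ≈ 0.975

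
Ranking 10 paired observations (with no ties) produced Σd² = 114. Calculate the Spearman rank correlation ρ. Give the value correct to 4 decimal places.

ρ = 1 − 6Σd² / [n(n²−1)] = 1 − 6×114 / (10×99)
  = 1 − 684/990 = 1 − 0.69091 ≈ 0.3091

0.3091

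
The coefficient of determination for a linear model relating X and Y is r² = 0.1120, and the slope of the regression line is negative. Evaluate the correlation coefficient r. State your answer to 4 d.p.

-0.3347

|r| = √0.1120 = 0.3347
The association is negative, so r = −0.3347.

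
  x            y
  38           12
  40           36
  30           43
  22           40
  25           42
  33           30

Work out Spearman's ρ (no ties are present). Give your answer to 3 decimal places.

-0.600

Rank x: 5, 6, 3, 1, 2, 4
Rank y: 1, 3, 6, 4, 5, 2
d = rank(x) − rank(y): 4, 3, -3, -3, -3, 2; Σd² = 56
ρ = 1 − 6Σd² / [n(n²−1)] = 1 − 6×56 / (6×35) = 1 − 336/210 ≈ -0.600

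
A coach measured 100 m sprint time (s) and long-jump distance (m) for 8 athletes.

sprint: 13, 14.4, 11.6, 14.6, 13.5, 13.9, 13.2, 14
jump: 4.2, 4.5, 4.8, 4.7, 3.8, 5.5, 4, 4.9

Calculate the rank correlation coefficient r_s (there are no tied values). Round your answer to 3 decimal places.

0.238

Rank sprint: 2, 7, 1, 8, 4, 5, 3, 6
Rank jump: 3, 4, 6, 5, 1, 8, 2, 7
d = rank(sprint) − rank(jump): -1, 3, -5, 3, 3, -3, 1, -1; Σd² = 64
ρ = 1 − 6Σd² / [n(n²−1)] = 1 − 6×64 / (8×63) = 1 − 384/504 ≈ 0.238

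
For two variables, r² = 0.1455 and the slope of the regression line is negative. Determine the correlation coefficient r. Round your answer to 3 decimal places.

-0.381

|r| = √0.1455 = 0.381
The association is negative, so r = −0.381.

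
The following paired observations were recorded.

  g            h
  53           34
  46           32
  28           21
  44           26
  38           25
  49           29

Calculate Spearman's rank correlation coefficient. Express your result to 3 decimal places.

Rank g: 6, 4, 1, 3, 2, 5
Rank h: 6, 5, 1, 3, 2, 4
d = rank(g) − rank(h): 0, -1, 0, 0, 0, 1; Σd² = 2
ρ = 1 − 6Σd² / [n(n²−1)] = 1 − 6×2 / (6×35) = 1 − 12/210 ≈ 0.943

0.943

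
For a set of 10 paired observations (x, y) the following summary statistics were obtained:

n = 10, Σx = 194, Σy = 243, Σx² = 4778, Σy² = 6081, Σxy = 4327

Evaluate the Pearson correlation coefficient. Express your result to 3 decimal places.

r = (nΣxy − ΣxΣy) / √[(nΣx² − (Σx)²)(nΣy² − (Σy)²)]
Numerator: 10×4327 − 194×243 = -3872
Denominator: √[(47780 − 37636)(60810 − 59049)] = √[10144 × 1761] = 4226.5333
r = -3872 / 4226.5333 ≈ -0.916

-0.916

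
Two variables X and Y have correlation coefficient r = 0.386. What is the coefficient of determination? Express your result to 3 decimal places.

r² = (0.386)² = 0.149

0.149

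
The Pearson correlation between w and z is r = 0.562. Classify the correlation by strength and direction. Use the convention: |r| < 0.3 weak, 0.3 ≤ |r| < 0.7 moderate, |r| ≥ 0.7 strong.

r = 0.562 > 0 so the relationship is positive.
|r| = 0.562, which falls in the moderate range.

moderate positive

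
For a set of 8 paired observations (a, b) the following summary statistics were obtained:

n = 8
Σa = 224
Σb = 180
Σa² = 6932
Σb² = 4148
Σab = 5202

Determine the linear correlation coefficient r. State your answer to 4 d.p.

0.6370

r = (nΣab − ΣaΣb) / √[(nΣa² − (Σa)²)(nΣb² − (Σb)²)]
Numerator: 8×5202 − 224×180 = 1296
Denominator: √[(55456 − 50176)(33184 − 32400)] = √[5280 × 784] = 2034.5810
r = 1296 / 2034.5810 ≈ 0.6370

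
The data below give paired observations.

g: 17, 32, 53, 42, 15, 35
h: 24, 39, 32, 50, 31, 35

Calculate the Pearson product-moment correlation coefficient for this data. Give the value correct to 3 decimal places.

n = 6, Σg = 194, Σh = 211, Σg² = 7336, Σh² = 7807, Σgh = 7142
nΣgh − ΣgΣh = 42852 − 40934 = 1918
nΣg² − (Σg)² = 44016 − 37636 = 6380; nΣh² − (Σh)² = 46842 − 44521 = 2321
r = 1918 / √(6380 × 2321) = 1918 / 3848.1138 ≈ 0.498

0.498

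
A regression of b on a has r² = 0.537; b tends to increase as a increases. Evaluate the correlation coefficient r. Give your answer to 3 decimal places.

|r| = √0.537 = 0.733
The association is positive, so r = 0.733.

0.733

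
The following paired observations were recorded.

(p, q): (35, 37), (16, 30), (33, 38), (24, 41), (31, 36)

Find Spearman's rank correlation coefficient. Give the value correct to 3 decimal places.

0.300

Rank p: 5, 1, 4, 2, 3
Rank q: 3, 1, 4, 5, 2
d = rank(p) − rank(q): 2, 0, 0, -3, 1; Σd² = 14
ρ = 1 − 6Σd² / [n(n²−1)] = 1 − 6×14 / (5×24) = 1 − 84/120 ≈ 0.300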